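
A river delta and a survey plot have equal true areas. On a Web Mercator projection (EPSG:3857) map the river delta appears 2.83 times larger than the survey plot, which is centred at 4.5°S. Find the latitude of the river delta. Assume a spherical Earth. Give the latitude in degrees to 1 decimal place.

53.7°

Mercator areal scale is sec²φ, so apparent-area ratio = sec²φ₁ / sec²φ₂ = cos²φ₂ / cos²φ₁.
cos²φ₂ / cos²φ₁ = 2.83  ⇒  cos φ₁ = cos 4.5° / √2.83 = 0.9969/1.682 = 0.5926.
φ₁ = arccos(0.5926) ≈ 53.7°.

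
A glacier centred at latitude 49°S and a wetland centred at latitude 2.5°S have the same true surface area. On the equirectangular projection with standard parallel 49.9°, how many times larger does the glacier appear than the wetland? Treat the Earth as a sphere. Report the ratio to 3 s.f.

1.52

The equidistant cylindrical projection with φ₀ = 49.9° has h = 1 (meridians true) and k = cos φ₀ / cos φ along parallels.
Areal scale at 49°: h·k = 1.000 × 0.9818 = 0.9818.
Areal scale at 2.5°: h·k = 1.000 × 0.6447 = 0.6447.
Ratio = 0.9818/0.6447 ≈ 1.52.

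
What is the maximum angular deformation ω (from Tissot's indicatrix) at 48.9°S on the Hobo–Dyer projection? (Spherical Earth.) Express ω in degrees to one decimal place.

21.4°

Hobo–Dyer is a cylindrical equal-area projection with standard parallels at ±37.5°. Cylindrical equal-area (φ₀ = 37.5°): h = cos φ / cos 37.5° along meridians, k = cos 37.5° / cos φ along parallels; h·k = 1.
At 48.9°: h = 0.8286, k = 1.207; principal scales a = 1.207, b = 0.8286.
sin(ω/2) = (a − b)/(a + b) = 0.3782/2.035 = 0.1858, so ω = 2 arcsin(0.1858) ≈ 21.4°.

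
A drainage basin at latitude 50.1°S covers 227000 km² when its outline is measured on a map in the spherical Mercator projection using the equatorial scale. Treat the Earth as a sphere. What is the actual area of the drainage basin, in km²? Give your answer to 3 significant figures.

Mercator is conformal, so the point scale is isotropic: h = k = sec φ = 1/cos φ.
Areal scale = k² = sec²φ = 1/cos²(50.1°) = 1/0.6414² = 2.430.
True area = apparent / (areal scale) = 227000 / 2.430 ≈ 93400 km².

93400 km²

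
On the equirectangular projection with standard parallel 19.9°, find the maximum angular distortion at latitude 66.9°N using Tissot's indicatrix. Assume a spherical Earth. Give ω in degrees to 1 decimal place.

The equidistant cylindrical projection with φ₀ = 19.9° has h = 1 (meridians true) and k = cos φ₀ / cos φ along parallels.
At 66.9°: h = 1.000, k = 2.397; principal scales a = 2.397, b = 1.000.
sin(ω/2) = (a − b)/(a + b) = 1.397/3.397 = 0.4112, so ω = 2 arcsin(0.4112) ≈ 48.6°.

48.6°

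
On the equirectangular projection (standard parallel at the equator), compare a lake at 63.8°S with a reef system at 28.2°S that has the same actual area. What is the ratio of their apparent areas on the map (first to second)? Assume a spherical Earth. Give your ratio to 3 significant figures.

In the plate carrée (x = Rλ, y = Rφ), meridians are true-scale (h = 1) and parallels are stretched by k = sec φ.
Areal scale at 63.8°: h·k = 1.000 × 2.265 = 2.265.
Areal scale at 28.2°: h·k = 1.000 × 1.135 = 1.135.
Ratio = 2.265/1.135 ≈ 2.00.

2.00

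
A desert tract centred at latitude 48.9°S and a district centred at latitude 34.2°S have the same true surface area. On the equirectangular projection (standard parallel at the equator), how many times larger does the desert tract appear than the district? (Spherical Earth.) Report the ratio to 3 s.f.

Plate carrée maps x = Rλ, y = Rφ. The meridian scale is h = 1 and the parallel scale is k = 1/cos φ = sec φ.
Areal scale at 48.9°: h·k = 1.000 × 1.521 = 1.521.
Areal scale at 34.2°: h·k = 1.000 × 1.209 = 1.209.
Ratio = 1.521/1.209 ≈ 1.26.

1.26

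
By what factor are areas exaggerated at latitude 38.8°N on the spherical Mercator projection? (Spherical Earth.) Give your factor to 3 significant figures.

Mercator is conformal, so the point scale is isotropic: h = k = sec φ = 1/cos φ.
Areal scale = k² = sec²φ = 1/cos²(38.8°) = 1/0.7793² = 1.646.

1.65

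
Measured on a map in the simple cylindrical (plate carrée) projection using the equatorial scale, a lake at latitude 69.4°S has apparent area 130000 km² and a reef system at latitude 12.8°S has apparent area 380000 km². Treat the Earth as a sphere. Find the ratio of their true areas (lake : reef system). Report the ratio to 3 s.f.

0.123

On the plate carrée, areal scale = h·k = 1 × sec φ, so true area = apparent × cos φ.
True area of lake: 130000 × cos(69.4°) = 130000 × 0.3518 = 45740 km².
True area of reef system: 380000 × cos(12.8°) = 380000 × 0.9751 = 370600 km².
Ratio = 45740 / 370600 ≈ 0.123.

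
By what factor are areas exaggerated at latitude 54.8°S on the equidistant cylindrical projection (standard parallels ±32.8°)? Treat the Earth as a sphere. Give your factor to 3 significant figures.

The equidistant cylindrical projection with φ₀ = 32.8° has h = 1 (meridians true) and k = cos φ₀ / cos φ along parallels.
Areal scale = h·k = 1 × cos φ₀ / cos φ; at 54.8°, h = 1.000, k = 1.458, so h·k = 1.458.

1.46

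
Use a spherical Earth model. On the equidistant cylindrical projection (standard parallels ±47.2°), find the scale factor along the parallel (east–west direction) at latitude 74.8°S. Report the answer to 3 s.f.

With standard parallel φ₀ = 47.2°, the equirectangular projection gives x = Rλ cos φ₀, y = Rφ, so h = 1 and k = cos 47.2° / cos φ.
k = cos 47.2° / cos 74.8° = 0.6794/0.2622 = 2.591.

2.59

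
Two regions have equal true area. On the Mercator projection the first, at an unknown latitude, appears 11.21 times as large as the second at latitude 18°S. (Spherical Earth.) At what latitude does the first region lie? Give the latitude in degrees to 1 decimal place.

73.5°

For equal true areas on Mercator, apparent areas scale as sec²φ, so the ratio is cos²φ₂ / cos²φ₁.
cos²φ₂ / cos²φ₁ = 11.21  ⇒  cos φ₁ = cos 18° / √11.21 = 0.9511/3.348 = 0.2841.
φ₁ = arccos(0.2841) ≈ 73.5°.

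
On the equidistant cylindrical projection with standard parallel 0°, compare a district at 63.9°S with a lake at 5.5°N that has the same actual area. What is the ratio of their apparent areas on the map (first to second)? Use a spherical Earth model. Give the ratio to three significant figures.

In the plate carrée (x = Rλ, y = Rφ), meridians are true-scale (h = 1) and parallels are stretched by k = sec φ.
Areal scale at 63.9°: h·k = 1.000 × 2.273 = 2.273.
Areal scale at 5.5°: h·k = 1.000 × 1.005 = 1.005.
Ratio = 2.273/1.005 ≈ 2.26.

2.26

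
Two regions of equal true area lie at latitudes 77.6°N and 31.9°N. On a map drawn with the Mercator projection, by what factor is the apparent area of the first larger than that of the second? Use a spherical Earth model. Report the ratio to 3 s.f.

Mercator areal scale is sec²φ.
At 77.6°: sec²(77.6°) = 1/0.2147² = 21.69.
At 31.9°: sec²(31.9°) = 1/0.8490² = 1.387.
Ratio = 21.69/1.387 = cos²(31.9°)/cos²(77.6°) ≈ 15.6.

15.6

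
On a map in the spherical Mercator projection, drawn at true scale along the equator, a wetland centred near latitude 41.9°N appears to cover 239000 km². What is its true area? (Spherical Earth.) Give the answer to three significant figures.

The Mercator projection is conformal; its linear scale factor is the same in every direction and equals sec φ = 1/cos φ.
Areal scale = k² = sec²φ = 1/cos²(41.9°) = 1/0.7443² = 1.805.
True area = apparent / (areal scale) = 239000 / 1.805 ≈ 132000 km².

132000 km²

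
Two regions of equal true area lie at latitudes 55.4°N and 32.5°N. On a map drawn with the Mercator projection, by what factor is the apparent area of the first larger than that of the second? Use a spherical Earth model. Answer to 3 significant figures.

On Mercator, area is exaggerated by sec²φ = 1/cos²φ.
At 55.4°: sec²(55.4°) = 1/0.5678² = 3.101.
At 32.5°: sec²(32.5°) = 1/0.8434² = 1.406.
Ratio = 3.101/1.406 = cos²(32.5°)/cos²(55.4°) ≈ 2.21.

2.21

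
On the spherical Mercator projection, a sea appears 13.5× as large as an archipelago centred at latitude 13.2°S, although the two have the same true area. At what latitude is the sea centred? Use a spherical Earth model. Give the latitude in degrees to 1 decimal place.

Mercator areal scale is sec²φ, so apparent-area ratio = sec²φ₁ / sec²φ₂ = cos²φ₂ / cos²φ₁.
cos²φ₂ / cos²φ₁ = 13.5  ⇒  cos φ₁ = cos 13.2° / √13.5 = 0.9736/3.674 = 0.2650.
φ₁ = arccos(0.2650) ≈ 74.6°.

74.6°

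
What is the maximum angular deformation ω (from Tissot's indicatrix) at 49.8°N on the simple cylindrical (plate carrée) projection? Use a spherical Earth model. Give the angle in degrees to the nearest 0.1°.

In the plate carrée (x = Rλ, y = Rφ), meridians are true-scale (h = 1) and parallels are stretched by k = sec φ.
At 49.8°: h = 1.000, k = 1.549; principal scales a = 1.549, b = 1.000.
sin(ω/2) = (a − b)/(a + b) = 0.5493/2.549 = 0.2155, so ω = 2 arcsin(0.2155) ≈ 24.9°.

24.9°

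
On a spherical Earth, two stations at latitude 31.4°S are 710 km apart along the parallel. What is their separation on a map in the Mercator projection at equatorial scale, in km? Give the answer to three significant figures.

832 km

For Mercator, h = k = sec φ (a conformal cylindrical projection has a single point scale, 1/cos φ).
Along the parallel, k = sec 31.4° = 1/0.8536 = 1.172.
Map distance = 710 × 1.172 ≈ 832 km.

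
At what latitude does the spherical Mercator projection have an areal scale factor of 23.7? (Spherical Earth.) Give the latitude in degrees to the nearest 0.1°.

78.1°

Mercator areal scale is sec²φ.
sec²φ = 23.7  ⇒  cos²φ = 0.04219  ⇒  cos φ = 0.2054.
φ = arccos(0.2054) ≈ 78.1°.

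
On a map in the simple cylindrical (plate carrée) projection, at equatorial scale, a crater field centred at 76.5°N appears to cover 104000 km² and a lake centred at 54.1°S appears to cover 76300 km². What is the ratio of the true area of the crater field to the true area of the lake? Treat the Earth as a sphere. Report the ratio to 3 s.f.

Plate carrée has h = 1 and k = sec φ, giving areal scale sec φ; true area = (apparent area) · cos φ.
True area of crater field: 104000 × cos(76.5°) = 104000 × 0.2334 = 24280 km².
True area of lake: 76300 × cos(54.1°) = 76300 × 0.5864 = 44740 km².
Ratio = 24280 / 44740 ≈ 0.543.

0.543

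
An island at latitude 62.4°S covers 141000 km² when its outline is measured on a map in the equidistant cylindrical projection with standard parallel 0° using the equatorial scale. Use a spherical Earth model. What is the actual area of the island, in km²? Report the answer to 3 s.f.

In the plate carrée (x = Rλ, y = Rφ), meridians are true-scale (h = 1) and parallels are stretched by k = sec φ.
Areal scale = h·k = 1 × sec φ; at 62.4°, h = 1.000, k = 2.158, so h·k = 2.158.
True area = apparent / (areal scale) = 141000 / 2.158 ≈ 65300 km².

65300 km²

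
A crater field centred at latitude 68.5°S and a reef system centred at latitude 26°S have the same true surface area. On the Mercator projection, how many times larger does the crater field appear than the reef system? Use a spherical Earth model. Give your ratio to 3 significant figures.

Mercator is conformal with k = sec φ, so areal scale = k² = sec²φ.
At 68.5°: sec²(68.5°) = 1/0.3665² = 7.445.
At 26°: sec²(26°) = 1/0.8988² = 1.238.
Ratio = 7.445/1.238 = cos²(26°)/cos²(68.5°) ≈ 6.01.

6.01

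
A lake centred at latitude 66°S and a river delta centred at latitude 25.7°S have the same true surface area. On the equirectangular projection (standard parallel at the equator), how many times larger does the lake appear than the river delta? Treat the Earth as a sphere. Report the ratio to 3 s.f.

2.22

In the plate carrée (x = Rλ, y = Rφ), meridians are true-scale (h = 1) and parallels are stretched by k = sec φ.
Areal scale at 66°: h·k = 1.000 × 2.459 = 2.459.
Areal scale at 25.7°: h·k = 1.000 × 1.110 = 1.110.
Ratio = 2.459/1.110 ≈ 2.22.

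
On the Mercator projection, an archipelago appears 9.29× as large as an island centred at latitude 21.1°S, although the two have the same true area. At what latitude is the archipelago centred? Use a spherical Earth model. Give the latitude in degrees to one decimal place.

72.2°

Mercator areal scale is sec²φ, so apparent-area ratio = sec²φ₁ / sec²φ₂ = cos²φ₂ / cos²φ₁.
cos²φ₂ / cos²φ₁ = 9.29  ⇒  cos φ₁ = cos 21.1° / √9.29 = 0.9330/3.048 = 0.3061.
φ₁ = arccos(0.3061) ≈ 72.2°.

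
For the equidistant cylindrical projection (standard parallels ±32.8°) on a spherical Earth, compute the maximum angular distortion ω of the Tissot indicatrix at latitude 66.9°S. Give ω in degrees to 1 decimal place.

The equidistant cylindrical projection with φ₀ = 32.8° has h = 1 (meridians true) and k = cos φ₀ / cos φ along parallels.
At 66.9°: h = 1.000, k = 2.142; principal scales a = 2.142, b = 1.000.
sin(ω/2) = (a − b)/(a + b) = 1.142/3.142 = 0.3636, so ω = 2 arcsin(0.3636) ≈ 42.6°.

42.6°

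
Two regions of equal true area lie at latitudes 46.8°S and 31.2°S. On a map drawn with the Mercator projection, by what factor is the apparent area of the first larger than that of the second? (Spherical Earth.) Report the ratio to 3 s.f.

Mercator areal scale is sec²φ.
At 46.8°: sec²(46.8°) = 1/0.6845² = 2.134.
At 31.2°: sec²(31.2°) = 1/0.8554² = 1.367.
Ratio = 2.134/1.367 = cos²(31.2°)/cos²(46.8°) ≈ 1.56.

1.56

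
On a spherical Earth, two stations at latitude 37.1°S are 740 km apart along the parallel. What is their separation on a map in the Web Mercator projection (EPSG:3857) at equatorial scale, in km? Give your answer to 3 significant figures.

The Mercator projection is conformal; its linear scale factor is the same in every direction and equals sec φ = 1/cos φ.
Along the parallel, k = sec 37.1° = 1/0.7976 = 1.254.
Map distance = 740 × 1.254 ≈ 928 km.

928 km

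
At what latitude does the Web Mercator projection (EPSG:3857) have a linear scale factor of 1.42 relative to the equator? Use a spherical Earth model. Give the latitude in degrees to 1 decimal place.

45.2°

Mercator scale is k = sec φ = 1/cos φ.
1/cos φ = 1.42  ⇒  cos φ = 0.7042  ⇒  φ = arccos(0.7042) ≈ 45.2°.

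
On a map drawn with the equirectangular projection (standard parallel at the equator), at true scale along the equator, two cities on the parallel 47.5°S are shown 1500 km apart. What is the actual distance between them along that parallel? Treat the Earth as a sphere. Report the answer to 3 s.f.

1010 km

Plate carrée maps x = Rλ, y = Rφ. The meridian scale is h = 1 and the parallel scale is k = 1/cos φ = sec φ.
Along the parallel at 47.5°, map distances are exaggerated by k = sec 47.5° = 1.480.
True distance = 1500 / 1.480 = 1500 × cos 47.5° ≈ 1010 km.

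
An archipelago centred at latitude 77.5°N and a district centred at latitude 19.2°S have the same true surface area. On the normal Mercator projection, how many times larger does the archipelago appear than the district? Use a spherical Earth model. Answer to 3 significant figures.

19.0

Mercator is conformal with k = sec φ, so areal scale = k² = sec²φ.
At 77.5°: sec²(77.5°) = 1/0.2164² = 21.35.
At 19.2°: sec²(19.2°) = 1/0.9444² = 1.121.
Ratio = 21.35/1.121 = cos²(19.2°)/cos²(77.5°) ≈ 19.0.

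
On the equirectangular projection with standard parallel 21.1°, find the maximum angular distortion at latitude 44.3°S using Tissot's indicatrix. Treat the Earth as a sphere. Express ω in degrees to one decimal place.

In the equirectangular projection with standard parallel φ₀ = 21.1° (x = Rλ cos φ₀, y = Rφ), meridians are true-scale (h = 1) and the parallel scale is k = cos φ₀ / cos φ.
At 44.3°: h = 1.000, k = 1.304; principal scales a = 1.304, b = 1.000.
sin(ω/2) = (a − b)/(a + b) = 0.3036/2.304 = 0.1318, so ω = 2 arcsin(0.1318) ≈ 15.1°.

15.1°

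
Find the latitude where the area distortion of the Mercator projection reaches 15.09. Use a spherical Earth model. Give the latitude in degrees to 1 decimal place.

Mercator areal scale is sec²φ.
sec²φ = 15.09  ⇒  cos²φ = 0.06627  ⇒  cos φ = 0.2574.
φ = arccos(0.2574) ≈ 75.1°.

75.1°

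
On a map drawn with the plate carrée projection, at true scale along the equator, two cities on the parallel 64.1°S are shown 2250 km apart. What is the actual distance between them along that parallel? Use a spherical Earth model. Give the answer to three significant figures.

983 km

For the equirectangular projection with φ₀ = 0 (plate carrée), h = 1 along meridians and k = sec φ along parallels.
Along the parallel at 64.1°, map distances are exaggerated by k = sec 64.1° = 2.289.
True distance = 2250 / 2.289 = 2250 × cos 64.1° ≈ 983 km.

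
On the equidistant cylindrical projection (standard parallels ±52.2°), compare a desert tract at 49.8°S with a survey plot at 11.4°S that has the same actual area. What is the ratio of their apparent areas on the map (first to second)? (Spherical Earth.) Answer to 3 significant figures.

1.52

With standard parallel φ₀ = 52.2°, the equirectangular projection gives x = Rλ cos φ₀, y = Rφ, so h = 1 and k = cos 52.2° / cos φ.
Areal scale at 49.8°: h·k = 1.000 × 0.9496 = 0.9496.
Areal scale at 11.4°: h·k = 1.000 × 0.6252 = 0.6252.
Ratio = 0.9496/0.6252 ≈ 1.52.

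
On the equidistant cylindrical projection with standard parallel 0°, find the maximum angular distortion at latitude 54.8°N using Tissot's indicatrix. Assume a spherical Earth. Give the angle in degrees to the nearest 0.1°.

In the plate carrée (x = Rλ, y = Rφ), meridians are true-scale (h = 1) and parallels are stretched by k = sec φ.
At 54.8°: h = 1.000, k = 1.735; principal scales a = 1.735, b = 1.000.
sin(ω/2) = (a − b)/(a + b) = 0.7348/2.735 = 0.2687, so ω = 2 arcsin(0.2687) ≈ 31.2°.

31.2°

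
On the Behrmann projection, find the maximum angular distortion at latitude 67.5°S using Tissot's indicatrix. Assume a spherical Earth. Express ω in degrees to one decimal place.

84.6°

The Behrmann projection is cylindrical equal-area with φ₀ = 30°. For cylindrical equal-area with standard parallel φ₀, h = cos φ / cos φ₀ and k = cos φ₀ / cos φ, so h·k = 1.
At 67.5°: h = 0.4419, k = 2.263; principal scales a = 2.263, b = 0.4419.
sin(ω/2) = (a − b)/(a + b) = 1.821/2.705 = 0.6733, so ω = 2 arcsin(0.6733) ≈ 84.6°.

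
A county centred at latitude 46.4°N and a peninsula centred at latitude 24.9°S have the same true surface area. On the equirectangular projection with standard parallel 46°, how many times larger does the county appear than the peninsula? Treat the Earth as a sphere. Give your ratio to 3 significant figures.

The equidistant cylindrical projection with φ₀ = 46° has h = 1 (meridians true) and k = cos φ₀ / cos φ along parallels.
Areal scale at 46.4°: h·k = 1.000 × 1.007 = 1.007.
Areal scale at 24.9°: h·k = 1.000 × 0.7658 = 0.7658.
Ratio = 1.007/0.7658 ≈ 1.32.

1.32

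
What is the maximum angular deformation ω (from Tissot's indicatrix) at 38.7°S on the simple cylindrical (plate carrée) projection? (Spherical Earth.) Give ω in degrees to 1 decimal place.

Plate carrée maps x = Rλ, y = Rφ. The meridian scale is h = 1 and the parallel scale is k = 1/cos φ = sec φ.
At 38.7°: h = 1.000, k = 1.281; principal scales a = 1.281, b = 1.000.
sin(ω/2) = (a − b)/(a + b) = 0.2813/2.281 = 0.1233, so ω = 2 arcsin(0.1233) ≈ 14.2°.

14.2°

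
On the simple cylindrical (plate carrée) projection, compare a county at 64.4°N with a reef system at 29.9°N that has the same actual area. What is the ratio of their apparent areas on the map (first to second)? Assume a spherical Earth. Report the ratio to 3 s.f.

2.01

In the plate carrée (x = Rλ, y = Rφ), meridians are true-scale (h = 1) and parallels are stretched by k = sec φ.
Areal scale at 64.4°: h·k = 1.000 × 2.314 = 2.314.
Areal scale at 29.9°: h·k = 1.000 × 1.154 = 1.154.
Ratio = 2.314/1.154 ≈ 2.01.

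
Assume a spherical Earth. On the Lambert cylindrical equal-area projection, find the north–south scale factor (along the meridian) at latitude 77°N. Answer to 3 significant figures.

The Lambert cylindrical equal-area projection is the cylindrical equal-area projection with its standard parallel at the equator (φ₀ = 0). A cylindrical equal-area projection with standard parallel φ₀ has meridian scale h = cos φ / cos φ₀ and parallel scale k = cos φ₀ / cos φ (so areas are preserved, h·k = 1).
h = cos 77° / cos 0° = 0.2250/1.000 = 0.2250.

0.225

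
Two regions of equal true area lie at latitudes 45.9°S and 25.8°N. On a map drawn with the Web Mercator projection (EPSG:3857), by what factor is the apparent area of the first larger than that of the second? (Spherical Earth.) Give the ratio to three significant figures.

Mercator areal scale is sec²φ.
At 45.9°: sec²(45.9°) = 1/0.6959² = 2.065.
At 25.8°: sec²(25.8°) = 1/0.9003² = 1.234.
Ratio = 2.065/1.234 = cos²(25.8°)/cos²(45.9°) ≈ 1.67.

1.67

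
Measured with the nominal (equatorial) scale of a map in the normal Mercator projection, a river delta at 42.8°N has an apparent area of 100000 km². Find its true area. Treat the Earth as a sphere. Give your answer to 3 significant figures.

Mercator is conformal, so the point scale is isotropic: h = k = sec φ = 1/cos φ.
Areal scale = k² = sec²φ = 1/cos²(42.8°) = 1/0.7337² = 1.857.
True area = apparent / (areal scale) = 100000 / 1.857 ≈ 53800 km².

53800 km²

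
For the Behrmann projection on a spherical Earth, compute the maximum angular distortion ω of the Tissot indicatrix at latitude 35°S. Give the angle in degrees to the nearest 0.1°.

6.4°

The Behrmann projection is cylindrical equal-area with φ₀ = 30°. A cylindrical equal-area projection with standard parallel φ₀ has meridian scale h = cos φ / cos φ₀ and parallel scale k = cos φ₀ / cos φ (so areas are preserved, h·k = 1).
At 35°: h = 0.9459, k = 1.057; principal scales a = 1.057, b = 0.9459.
sin(ω/2) = (a − b)/(a + b) = 0.1113/2.003 = 0.05559, so ω = 2 arcsin(0.05559) ≈ 6.4°.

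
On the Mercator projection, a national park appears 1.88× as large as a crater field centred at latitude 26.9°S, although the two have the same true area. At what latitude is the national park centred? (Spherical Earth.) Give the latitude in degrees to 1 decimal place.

49.4°

Mercator areal scale is sec²φ, so apparent-area ratio = sec²φ₁ / sec²φ₂ = cos²φ₂ / cos²φ₁.
cos²φ₂ / cos²φ₁ = 1.88  ⇒  cos φ₁ = cos 26.9° / √1.88 = 0.8918/1.371 = 0.6504.
φ₁ = arccos(0.6504) ≈ 49.4°.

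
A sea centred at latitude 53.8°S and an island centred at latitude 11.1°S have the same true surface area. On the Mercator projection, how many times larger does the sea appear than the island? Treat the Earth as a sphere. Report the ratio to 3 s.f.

2.76

Mercator areal scale is sec²φ.
At 53.8°: sec²(53.8°) = 1/0.5906² = 2.867.
At 11.1°: sec²(11.1°) = 1/0.9813² = 1.038.
Ratio = 2.867/1.038 = cos²(11.1°)/cos²(53.8°) ≈ 2.76.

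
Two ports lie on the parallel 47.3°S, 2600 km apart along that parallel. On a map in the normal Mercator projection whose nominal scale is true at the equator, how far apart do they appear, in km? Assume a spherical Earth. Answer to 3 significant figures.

3830 km

For Mercator, h = k = sec φ (a conformal cylindrical projection has a single point scale, 1/cos φ).
Along the parallel, k = sec 47.3° = 1/0.6782 = 1.475.
Map distance = 2600 × 1.475 ≈ 3830 km.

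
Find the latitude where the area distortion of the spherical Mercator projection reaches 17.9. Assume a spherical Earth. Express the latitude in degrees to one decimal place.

Mercator areal scale is sec²φ.
sec²φ = 17.9  ⇒  cos²φ = 0.05587  ⇒  cos φ = 0.2364.
φ = arccos(0.2364) ≈ 76.3°.

76.3°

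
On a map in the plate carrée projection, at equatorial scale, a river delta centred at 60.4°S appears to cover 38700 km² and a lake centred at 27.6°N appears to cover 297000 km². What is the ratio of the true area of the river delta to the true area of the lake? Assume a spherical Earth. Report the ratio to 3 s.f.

On the plate carrée, areal scale = h·k = 1 × sec φ, so true area = apparent × cos φ.
True area of river delta: 38700 × cos(60.4°) = 38700 × 0.4939 = 19120 km².
True area of lake: 297000 × cos(27.6°) = 297000 × 0.8862 = 263200 km².
Ratio = 19120 / 263200 ≈ 0.0726.

0.0726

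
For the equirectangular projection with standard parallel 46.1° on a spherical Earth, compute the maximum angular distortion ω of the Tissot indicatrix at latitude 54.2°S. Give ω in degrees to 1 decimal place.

With standard parallel φ₀ = 46.1°, the equirectangular projection gives x = Rλ cos φ₀, y = Rφ, so h = 1 and k = cos 46.1° / cos φ.
At 54.2°: h = 1.000, k = 1.185; principal scales a = 1.185, b = 1.000.
sin(ω/2) = (a − b)/(a + b) = 0.1854/2.185 = 0.08483, so ω = 2 arcsin(0.08483) ≈ 9.7°.

9.7°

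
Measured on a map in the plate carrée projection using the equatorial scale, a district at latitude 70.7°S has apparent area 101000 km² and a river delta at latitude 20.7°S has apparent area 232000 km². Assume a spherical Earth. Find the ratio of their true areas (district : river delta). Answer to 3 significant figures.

0.154

Plate carrée has h = 1 and k = sec φ, giving areal scale sec φ; true area = (apparent area) · cos φ.
True area of district: 101000 × cos(70.7°) = 101000 × 0.3305 = 33380 km².
True area of river delta: 232000 × cos(20.7°) = 232000 × 0.9354 = 217000 km².
Ratio = 33380 / 217000 ≈ 0.154.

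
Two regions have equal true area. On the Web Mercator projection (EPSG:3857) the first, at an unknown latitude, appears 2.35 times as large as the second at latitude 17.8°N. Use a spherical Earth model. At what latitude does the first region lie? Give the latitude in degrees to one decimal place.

51.6°

Mercator areal scale is sec²φ, so apparent-area ratio = sec²φ₁ / sec²φ₂ = cos²φ₂ / cos²φ₁.
cos²φ₂ / cos²φ₁ = 2.35  ⇒  cos φ₁ = cos 17.8° / √2.35 = 0.9521/1.533 = 0.6211.
φ₁ = arccos(0.6211) ≈ 51.6°.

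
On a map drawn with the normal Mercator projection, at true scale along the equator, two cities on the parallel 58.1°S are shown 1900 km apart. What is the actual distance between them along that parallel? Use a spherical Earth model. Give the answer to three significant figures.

1000 km

The Mercator projection is conformal; its linear scale factor is the same in every direction and equals sec φ = 1/cos φ.
Along the parallel at 58.1°, map distances are exaggerated by k = sec 58.1° = 1.892.
True distance = 1900 / 1.892 = 1900 × cos 58.1° ≈ 1000 km.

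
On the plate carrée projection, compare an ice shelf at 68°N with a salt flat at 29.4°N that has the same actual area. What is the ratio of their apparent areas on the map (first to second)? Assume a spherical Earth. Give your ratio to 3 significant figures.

In the plate carrée (x = Rλ, y = Rφ), meridians are true-scale (h = 1) and parallels are stretched by k = sec φ.
Areal scale at 68°: h·k = 1.000 × 2.669 = 2.669.
Areal scale at 29.4°: h·k = 1.000 × 1.148 = 1.148.
Ratio = 2.669/1.148 ≈ 2.33.

2.33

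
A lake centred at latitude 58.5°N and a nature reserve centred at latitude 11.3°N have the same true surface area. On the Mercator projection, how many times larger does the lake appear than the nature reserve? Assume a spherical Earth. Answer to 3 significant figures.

3.52

On Mercator, area is exaggerated by sec²φ = 1/cos²φ.
At 58.5°: sec²(58.5°) = 1/0.5225² = 3.663.
At 11.3°: sec²(11.3°) = 1/0.9806² = 1.040.
Ratio = 3.663/1.040 = cos²(11.3°)/cos²(58.5°) ≈ 3.52.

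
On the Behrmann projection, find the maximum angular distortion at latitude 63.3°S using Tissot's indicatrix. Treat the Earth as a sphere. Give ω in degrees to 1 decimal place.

70.3°

Behrmann is a cylindrical equal-area projection with standard parallels at ±30°. A cylindrical equal-area projection with standard parallel φ₀ has meridian scale h = cos φ / cos φ₀ and parallel scale k = cos φ₀ / cos φ (so areas are preserved, h·k = 1).
At 63.3°: h = 0.5188, k = 1.927; principal scales a = 1.927, b = 0.5188.
sin(ω/2) = (a − b)/(a + b) = 1.409/2.446 = 0.5758, so ω = 2 arcsin(0.5758) ≈ 70.3°.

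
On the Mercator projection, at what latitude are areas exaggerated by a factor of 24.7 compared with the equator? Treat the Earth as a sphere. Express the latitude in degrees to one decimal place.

78.4°

Mercator areal scale is sec²φ.
sec²φ = 24.7  ⇒  cos²φ = 0.04049  ⇒  cos φ = 0.2012.
φ = arccos(0.2012) ≈ 78.4°.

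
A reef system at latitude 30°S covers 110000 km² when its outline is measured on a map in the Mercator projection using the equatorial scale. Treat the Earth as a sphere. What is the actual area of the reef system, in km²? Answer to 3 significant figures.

82500 km²

Mercator is conformal, so the point scale is isotropic: h = k = sec φ = 1/cos φ.
Areal scale = k² = sec²φ = 1/cos²(30°) = 1/0.8660² = 1.333.
True area = apparent / (areal scale) = 110000 / 1.333 ≈ 82500 km².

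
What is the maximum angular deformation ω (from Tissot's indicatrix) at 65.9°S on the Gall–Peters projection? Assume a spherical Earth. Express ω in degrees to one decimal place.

60.0°

The Gall–Peters projection is cylindrical equal-area with φ₀ = 45°. For cylindrical equal-area with standard parallel φ₀, h = cos φ / cos φ₀ and k = cos φ₀ / cos φ, so h·k = 1.
At 65.9°: h = 0.5775, k = 1.732; principal scales a = 1.732, b = 0.5775.
sin(ω/2) = (a − b)/(a + b) = 1.154/2.309 = 0.4998, so ω = 2 arcsin(0.4998) ≈ 60.0°.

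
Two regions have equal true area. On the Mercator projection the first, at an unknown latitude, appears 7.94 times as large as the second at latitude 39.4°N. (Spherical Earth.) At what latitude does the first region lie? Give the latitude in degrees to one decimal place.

Mercator areal scale is sec²φ, so apparent-area ratio = sec²φ₁ / sec²φ₂ = cos²φ₂ / cos²φ₁.
cos²φ₂ / cos²φ₁ = 7.94  ⇒  cos φ₁ = cos 39.4° / √7.94 = 0.7727/2.818 = 0.2742.
φ₁ = arccos(0.2742) ≈ 74.1°.

74.1°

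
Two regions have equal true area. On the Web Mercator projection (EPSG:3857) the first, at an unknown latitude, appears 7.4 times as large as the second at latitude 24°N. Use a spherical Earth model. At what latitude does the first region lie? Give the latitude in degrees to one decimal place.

For equal true areas on Mercator, apparent areas scale as sec²φ, so the ratio is cos²φ₂ / cos²φ₁.
cos²φ₂ / cos²φ₁ = 7.4  ⇒  cos φ₁ = cos 24° / √7.4 = 0.9135/2.720 = 0.3358.
φ₁ = arccos(0.3358) ≈ 70.4°.

70.4°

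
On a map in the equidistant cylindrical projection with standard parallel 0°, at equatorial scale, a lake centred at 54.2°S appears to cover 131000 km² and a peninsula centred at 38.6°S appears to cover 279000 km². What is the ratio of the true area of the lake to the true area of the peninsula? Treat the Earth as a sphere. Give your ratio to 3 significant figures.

Plate carrée has h = 1 and k = sec φ, giving areal scale sec φ; true area = (apparent area) · cos φ.
True area of lake: 131000 × cos(54.2°) = 131000 × 0.5850 = 76630 km².
True area of peninsula: 279000 × cos(38.6°) = 279000 × 0.7815 = 218000 km².
Ratio = 76630 / 218000 ≈ 0.351.

0.351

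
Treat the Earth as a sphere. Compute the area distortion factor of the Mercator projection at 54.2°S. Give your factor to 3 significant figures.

2.92

For Mercator, h = k = sec φ (a conformal cylindrical projection has a single point scale, 1/cos φ).
Areal scale = k² = sec²φ = 1/cos²(54.2°) = 1/0.5850² = 2.922.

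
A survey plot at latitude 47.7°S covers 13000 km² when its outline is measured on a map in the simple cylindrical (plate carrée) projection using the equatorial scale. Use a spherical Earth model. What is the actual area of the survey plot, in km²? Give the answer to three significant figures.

In the plate carrée (x = Rλ, y = Rφ), meridians are true-scale (h = 1) and parallels are stretched by k = sec φ.
Areal scale = h·k = 1 × sec φ; at 47.7°, h = 1.000, k = 1.486, so h·k = 1.486.
True area = apparent / (areal scale) = 13000 / 1.486 ≈ 8750 km².

8750 km²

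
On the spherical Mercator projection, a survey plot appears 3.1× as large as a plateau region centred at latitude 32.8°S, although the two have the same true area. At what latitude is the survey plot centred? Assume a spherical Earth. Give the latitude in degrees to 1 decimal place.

On Mercator, (apparent₁)/(apparent₂) = sec²φ₁ / sec²φ₂ when true areas are equal.
cos²φ₂ / cos²φ₁ = 3.1  ⇒  cos φ₁ = cos 32.8° / √3.1 = 0.8406/1.761 = 0.4774.
φ₁ = arccos(0.4774) ≈ 61.5°.

61.5°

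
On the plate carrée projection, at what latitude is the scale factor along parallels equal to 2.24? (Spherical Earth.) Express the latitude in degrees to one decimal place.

63.5°

Plate carrée: h = 1, k = sec φ along parallels.
sec φ = 2.24  ⇒  cos φ = 0.4464  ⇒  φ ≈ 63.5°.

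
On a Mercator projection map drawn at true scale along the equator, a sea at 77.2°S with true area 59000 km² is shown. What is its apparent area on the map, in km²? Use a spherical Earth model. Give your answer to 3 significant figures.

The Mercator projection is conformal; its linear scale factor is the same in every direction and equals sec φ = 1/cos φ.
Areal scale = k² = sec²φ = 1/cos²(77.2°) = 1/0.2215² = 20.37.
Apparent area = 59000 × 20.37 ≈ 1200000 km².

1200000 km²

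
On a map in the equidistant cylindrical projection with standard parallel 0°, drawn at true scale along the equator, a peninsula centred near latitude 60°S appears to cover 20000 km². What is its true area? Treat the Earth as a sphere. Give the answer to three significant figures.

10000 km²

In the plate carrée (x = Rλ, y = Rφ), meridians are true-scale (h = 1) and parallels are stretched by k = sec φ.
Areal scale = h·k = 1 × sec φ; at 60°, h = 1.000, k = 2.000, so h·k = 2.000.
True area = apparent / (areal scale) = 20000 / 2.000 ≈ 10000 km².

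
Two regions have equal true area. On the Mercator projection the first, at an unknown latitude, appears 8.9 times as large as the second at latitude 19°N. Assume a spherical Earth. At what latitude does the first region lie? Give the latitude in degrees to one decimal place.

71.5°

On Mercator, (apparent₁)/(apparent₂) = sec²φ₁ / sec²φ₂ when true areas are equal.
cos²φ₂ / cos²φ₁ = 8.9  ⇒  cos φ₁ = cos 19° / √8.9 = 0.9455/2.983 = 0.3169.
φ₁ = arccos(0.3169) ≈ 71.5°.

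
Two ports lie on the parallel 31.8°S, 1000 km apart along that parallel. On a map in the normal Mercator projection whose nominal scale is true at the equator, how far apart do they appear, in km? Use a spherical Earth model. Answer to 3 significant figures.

1180 km

The Mercator projection is conformal; its linear scale factor is the same in every direction and equals sec φ = 1/cos φ.
Along the parallel, k = sec 31.8° = 1/0.8499 = 1.177.
Map distance = 1000 × 1.177 ≈ 1180 km.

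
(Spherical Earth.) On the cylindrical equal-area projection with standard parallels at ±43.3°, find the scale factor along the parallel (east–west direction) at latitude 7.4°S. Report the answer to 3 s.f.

0.734

For cylindrical equal-area with standard parallel φ₀, h = cos φ / cos φ₀ and k = cos φ₀ / cos φ, so h·k = 1.
k = cos 43.3° / cos 7.4° = 0.7278/0.9917 = 0.7339.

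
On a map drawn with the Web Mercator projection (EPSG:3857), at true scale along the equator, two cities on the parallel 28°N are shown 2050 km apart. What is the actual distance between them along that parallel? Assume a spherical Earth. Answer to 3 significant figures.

Mercator is conformal, so the point scale is isotropic: h = k = sec φ = 1/cos φ.
Along the parallel at 28°, map distances are exaggerated by k = sec 28° = 1.133.
True distance = 2050 / 1.133 = 2050 × cos 28° ≈ 1810 km.

1810 km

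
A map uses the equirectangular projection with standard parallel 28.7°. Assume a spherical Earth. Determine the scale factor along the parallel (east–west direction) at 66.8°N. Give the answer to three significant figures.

2.23

The equidistant cylindrical projection with φ₀ = 28.7° has h = 1 (meridians true) and k = cos φ₀ / cos φ along parallels.
k = cos 28.7° / cos 66.8° = 0.8771/0.3939 = 2.227.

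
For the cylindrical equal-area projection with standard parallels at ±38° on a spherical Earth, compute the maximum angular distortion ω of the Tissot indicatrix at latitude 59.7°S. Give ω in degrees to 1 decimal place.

Cylindrical equal-area (φ₀ = 38°): h = cos φ / cos 38° along meridians, k = cos 38° / cos φ along parallels; h·k = 1.
At 59.7°: h = 0.6403, k = 1.562; principal scales a = 1.562, b = 0.6403.
sin(ω/2) = (a − b)/(a + b) = 0.9216/2.202 = 0.4185, so ω = 2 arcsin(0.4185) ≈ 49.5°.

49.5°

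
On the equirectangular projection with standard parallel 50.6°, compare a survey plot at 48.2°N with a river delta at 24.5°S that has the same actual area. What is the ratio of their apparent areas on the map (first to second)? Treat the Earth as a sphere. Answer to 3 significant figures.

In the equirectangular projection with standard parallel φ₀ = 50.6° (x = Rλ cos φ₀, y = Rφ), meridians are true-scale (h = 1) and the parallel scale is k = cos φ₀ / cos φ.
Areal scale at 48.2°: h·k = 1.000 × 0.9523 = 0.9523.
Areal scale at 24.5°: h·k = 1.000 × 0.6975 = 0.6975.
Ratio = 0.9523/0.6975 ≈ 1.37.

1.37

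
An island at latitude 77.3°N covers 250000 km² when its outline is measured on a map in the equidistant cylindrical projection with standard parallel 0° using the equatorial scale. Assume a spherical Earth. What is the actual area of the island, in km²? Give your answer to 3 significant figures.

For the equirectangular projection with φ₀ = 0 (plate carrée), h = 1 along meridians and k = sec φ along parallels.
Areal scale = h·k = 1 × sec φ; at 77.3°, h = 1.000, k = 4.549, so h·k = 4.549.
True area = apparent / (areal scale) = 250000 / 4.549 ≈ 55000 km².

55000 km²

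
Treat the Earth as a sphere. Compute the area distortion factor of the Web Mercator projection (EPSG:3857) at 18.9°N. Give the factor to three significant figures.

Mercator is conformal, so the point scale is isotropic: h = k = sec φ = 1/cos φ.
Areal scale = k² = sec²φ = 1/cos²(18.9°) = 1/0.9461² = 1.117.

1.12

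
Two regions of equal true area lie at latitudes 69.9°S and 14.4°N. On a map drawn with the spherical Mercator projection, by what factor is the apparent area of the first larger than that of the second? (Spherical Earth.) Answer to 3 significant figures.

On Mercator, area is exaggerated by sec²φ = 1/cos²φ.
At 69.9°: sec²(69.9°) = 1/0.3437² = 8.467.
At 14.4°: sec²(14.4°) = 1/0.9686² = 1.066.
Ratio = 8.467/1.066 = cos²(14.4°)/cos²(69.9°) ≈ 7.94.

7.94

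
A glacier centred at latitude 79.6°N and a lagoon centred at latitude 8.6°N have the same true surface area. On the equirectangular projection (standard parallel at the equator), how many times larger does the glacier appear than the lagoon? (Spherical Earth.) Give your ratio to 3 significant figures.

For the equirectangular projection with φ₀ = 0 (plate carrée), h = 1 along meridians and k = sec φ along parallels.
Areal scale at 79.6°: h·k = 1.000 × 5.540 = 5.540.
Areal scale at 8.6°: h·k = 1.000 × 1.011 = 1.011.
Ratio = 5.540/1.011 ≈ 5.48.

5.48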